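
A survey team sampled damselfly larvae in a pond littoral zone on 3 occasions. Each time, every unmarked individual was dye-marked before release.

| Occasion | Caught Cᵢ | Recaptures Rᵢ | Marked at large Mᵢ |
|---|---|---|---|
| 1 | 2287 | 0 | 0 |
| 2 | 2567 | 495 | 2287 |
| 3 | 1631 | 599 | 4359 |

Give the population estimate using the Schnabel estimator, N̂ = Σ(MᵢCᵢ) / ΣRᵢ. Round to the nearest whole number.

N ≈ 11,865

Σ MᵢCᵢ = 0·2287 + 2287·2567 + 4359·1631 = 0 + 5870729 + 7109529 = 12980258
Σ Rᵢ = 0 + 495 + 599 = 1094
N̂ = 12980258 / 1094 ≈ 11865.0 → 11865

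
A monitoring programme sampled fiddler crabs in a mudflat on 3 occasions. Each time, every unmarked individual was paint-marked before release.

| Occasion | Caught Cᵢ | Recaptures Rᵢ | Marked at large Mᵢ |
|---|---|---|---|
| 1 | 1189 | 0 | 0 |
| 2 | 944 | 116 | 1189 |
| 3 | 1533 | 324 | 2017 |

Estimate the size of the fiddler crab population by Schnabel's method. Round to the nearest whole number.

N ≈ 9578

Σ MᵢCᵢ = 0·1189 + 1189·944 + 2017·1533 = 0 + 1122416 + 3092061 = 4214477
Σ Rᵢ = 0 + 116 + 324 = 440
N̂ = 4214477 / 440 ≈ 9578.4 → 9578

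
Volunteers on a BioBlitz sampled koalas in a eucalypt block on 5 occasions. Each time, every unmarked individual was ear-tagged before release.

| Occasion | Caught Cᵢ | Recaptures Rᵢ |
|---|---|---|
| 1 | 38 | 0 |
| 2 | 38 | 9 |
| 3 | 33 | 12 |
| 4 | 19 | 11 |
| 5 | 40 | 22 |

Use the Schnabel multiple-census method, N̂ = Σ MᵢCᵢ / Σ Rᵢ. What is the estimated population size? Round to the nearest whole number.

Marked at large before each occasion: Mᵢ = Σⱼ<ᵢ (Cⱼ − Rⱼ) → M1=0, M2=38, M3=67, M4=88, M5=96
Σ MᵢCᵢ = 0·38 + 38·38 + 67·33 + 88·19 + 96·40 = 0 + 1444 + 2211 + 1672 + 3840 = 9167
Σ Rᵢ = 0 + 9 + 12 + 11 + 22 = 54
N̂ = 9167 / 54 ≈ 169.8 → 170

N ≈ 170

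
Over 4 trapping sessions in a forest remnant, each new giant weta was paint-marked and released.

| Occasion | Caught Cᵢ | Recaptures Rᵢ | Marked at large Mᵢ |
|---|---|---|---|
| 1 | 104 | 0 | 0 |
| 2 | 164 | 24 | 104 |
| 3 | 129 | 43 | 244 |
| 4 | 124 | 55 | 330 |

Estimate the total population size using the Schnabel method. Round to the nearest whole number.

N ≈ 733

Σ MᵢCᵢ = 0·104 + 104·164 + 244·129 + 330·124 = 0 + 17056 + 31476 + 40920 = 89452
Σ Rᵢ = 0 + 24 + 43 + 55 = 122
N̂ = 89452 / 122 ≈ 733.2 → 733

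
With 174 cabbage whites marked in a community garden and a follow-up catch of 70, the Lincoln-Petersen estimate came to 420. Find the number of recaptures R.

R = 29

From N = M·C/R: R = M·C / N = 174·70 / 420 = 12180 / 420 = 29.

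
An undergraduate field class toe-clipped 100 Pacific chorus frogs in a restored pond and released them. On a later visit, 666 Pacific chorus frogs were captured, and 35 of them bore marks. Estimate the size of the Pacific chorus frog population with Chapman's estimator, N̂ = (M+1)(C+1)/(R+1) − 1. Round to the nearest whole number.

N ≈ 1870

N̂ = (100+1)(666+1)/(35+1) − 1 = 101·667/36 − 1
= 67367/36 − 1 ≈ 1871.3 − 1 ≈ 1870.3 → 1870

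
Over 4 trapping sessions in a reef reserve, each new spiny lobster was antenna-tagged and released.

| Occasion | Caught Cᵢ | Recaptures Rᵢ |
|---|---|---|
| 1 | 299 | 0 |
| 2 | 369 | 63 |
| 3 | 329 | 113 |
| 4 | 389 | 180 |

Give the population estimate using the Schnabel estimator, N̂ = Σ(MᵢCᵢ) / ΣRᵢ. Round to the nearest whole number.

Marked at large before each occasion: Mᵢ = Σⱼ<ᵢ (Cⱼ − Rⱼ) → M1=0, M2=299, M3=605, M4=821
Σ MᵢCᵢ = 0·299 + 299·369 + 605·329 + 821·389 = 0 + 110331 + 199045 + 319369 = 628745
Σ Rᵢ = 0 + 63 + 113 + 180 = 356
N̂ = 628745 / 356 ≈ 1766.1 → 1766

N ≈ 1766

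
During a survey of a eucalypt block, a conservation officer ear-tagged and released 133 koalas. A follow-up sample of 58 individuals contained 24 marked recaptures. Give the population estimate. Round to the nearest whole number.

N ≈ 321

If marked individuals mix randomly, R/C ≈ M/N, giving N ≈ M·C/R.
N = (133 × 58) / 24 = 7714 / 24 ≈ 321.4 → 321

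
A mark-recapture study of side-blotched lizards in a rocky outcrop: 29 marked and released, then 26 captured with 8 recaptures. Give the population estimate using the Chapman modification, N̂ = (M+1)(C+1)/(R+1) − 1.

N̂ = (29+1)(26+1)/(8+1) − 1 = 30·27/9 − 1
= 810/9 − 1 = 90 − 1 = 89

N = 89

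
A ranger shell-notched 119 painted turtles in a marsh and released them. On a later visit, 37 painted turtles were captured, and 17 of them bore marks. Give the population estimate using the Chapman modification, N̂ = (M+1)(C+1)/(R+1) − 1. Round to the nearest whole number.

N ≈ 252

N̂ = (119+1)(37+1)/(17+1) − 1 = 120·38/18 − 1
= 4560/18 − 1 ≈ 253.3 − 1 ≈ 252.3 → 252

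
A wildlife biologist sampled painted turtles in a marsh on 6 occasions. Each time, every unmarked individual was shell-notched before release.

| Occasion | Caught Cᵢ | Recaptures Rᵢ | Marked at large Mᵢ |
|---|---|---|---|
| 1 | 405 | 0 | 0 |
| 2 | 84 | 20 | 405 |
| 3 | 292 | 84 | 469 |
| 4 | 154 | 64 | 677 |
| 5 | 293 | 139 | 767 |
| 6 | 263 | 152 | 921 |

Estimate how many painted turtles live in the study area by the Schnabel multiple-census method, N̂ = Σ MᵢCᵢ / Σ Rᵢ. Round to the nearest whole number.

N ≈ 1617

Σ MᵢCᵢ = 0·405 + 405·84 + 469·292 + 677·154 + 767·293 + 921·263 = 0 + 34020 + 136948 + 104258 + 224731 + 242223 = 742180
Σ Rᵢ = 0 + 20 + 84 + 64 + 139 + 152 = 459
N̂ = 742180 / 459 ≈ 1616.9 → 1617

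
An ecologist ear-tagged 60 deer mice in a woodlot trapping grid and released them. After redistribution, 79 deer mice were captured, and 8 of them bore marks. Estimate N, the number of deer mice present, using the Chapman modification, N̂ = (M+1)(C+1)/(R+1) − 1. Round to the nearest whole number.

N ≈ 541

N̂ = (60+1)(79+1)/(8+1) − 1 = 61·80/9 − 1
= 4880/9 − 1 ≈ 542.2 − 1 ≈ 541.2 → 541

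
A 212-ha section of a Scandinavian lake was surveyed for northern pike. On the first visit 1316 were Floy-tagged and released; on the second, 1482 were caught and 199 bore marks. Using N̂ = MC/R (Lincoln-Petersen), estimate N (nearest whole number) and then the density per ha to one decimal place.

N̂ = 1316·1482/199 = 1950312/199 ≈ 9800.6 → 9801
Density = N̂ / area = 9801 / 212 ≈ 46.23 → 46.2 per ha

density ≈ 46.2 northern pike per ha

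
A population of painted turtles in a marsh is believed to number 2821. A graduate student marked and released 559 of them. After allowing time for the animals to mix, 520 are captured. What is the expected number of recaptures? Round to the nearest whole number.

expected recaptures ≈ 103

Expected recaptures E[R] = M·C / N.
E[R] = 559 × 520 / 2821 = 290680 / 2821 ≈ 103.0 → 103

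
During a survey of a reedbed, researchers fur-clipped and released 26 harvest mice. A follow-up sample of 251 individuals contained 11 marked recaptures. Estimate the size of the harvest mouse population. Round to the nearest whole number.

N = (26 × 251) / 11 = 6526 / 11 ≈ 593.3 → 593

N ≈ 593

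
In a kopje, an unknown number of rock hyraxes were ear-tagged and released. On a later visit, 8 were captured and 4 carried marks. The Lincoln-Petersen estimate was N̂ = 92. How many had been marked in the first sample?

M = 46

From N = M·C/R: M = N·R / C = 92·4 / 8 = 368 / 8 = 46.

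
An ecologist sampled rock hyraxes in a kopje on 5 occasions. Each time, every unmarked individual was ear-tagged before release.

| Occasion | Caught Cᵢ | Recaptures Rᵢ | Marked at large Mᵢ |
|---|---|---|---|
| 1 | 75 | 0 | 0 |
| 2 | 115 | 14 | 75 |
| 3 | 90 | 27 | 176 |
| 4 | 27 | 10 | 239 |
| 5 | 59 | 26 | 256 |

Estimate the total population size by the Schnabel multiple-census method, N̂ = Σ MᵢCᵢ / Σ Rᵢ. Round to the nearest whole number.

Σ MᵢCᵢ = 0·75 + 75·115 + 176·90 + 239·27 + 256·59 = 0 + 8625 + 15840 + 6453 + 15104 = 46022
Σ Rᵢ = 0 + 14 + 27 + 10 + 26 = 77
N̂ = 46022 / 77 ≈ 597.7 → 598

N ≈ 598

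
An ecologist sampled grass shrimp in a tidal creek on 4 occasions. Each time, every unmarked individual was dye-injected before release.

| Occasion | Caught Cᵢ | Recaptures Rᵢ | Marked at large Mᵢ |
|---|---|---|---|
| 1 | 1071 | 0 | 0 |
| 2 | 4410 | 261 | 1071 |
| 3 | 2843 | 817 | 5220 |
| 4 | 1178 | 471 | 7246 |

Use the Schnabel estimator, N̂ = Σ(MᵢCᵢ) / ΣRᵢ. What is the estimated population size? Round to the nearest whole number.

N ≈ 18,140

Σ MᵢCᵢ = 0·1071 + 1071·4410 + 5220·2843 + 7246·1178 = 0 + 4723110 + 14840460 + 8535788 = 28099358
Σ Rᵢ = 0 + 261 + 817 + 471 = 1549
N̂ = 28099358 / 1549 ≈ 18140.3 → 18140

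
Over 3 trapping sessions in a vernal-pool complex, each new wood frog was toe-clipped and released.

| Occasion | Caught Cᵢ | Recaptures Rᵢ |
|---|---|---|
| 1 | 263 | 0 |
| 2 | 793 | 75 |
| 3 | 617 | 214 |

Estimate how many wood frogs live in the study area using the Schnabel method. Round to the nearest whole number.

N ≈ 2816

Marked at large before each occasion: Mᵢ = Σⱼ<ᵢ (Cⱼ − Rⱼ) → M1=0, M2=263, M3=981
Σ MᵢCᵢ = 0·263 + 263·793 + 981·617 = 0 + 208559 + 605277 = 813836
Σ Rᵢ = 0 + 75 + 214 = 289
N̂ = 813836 / 289 ≈ 2816.0 → 2816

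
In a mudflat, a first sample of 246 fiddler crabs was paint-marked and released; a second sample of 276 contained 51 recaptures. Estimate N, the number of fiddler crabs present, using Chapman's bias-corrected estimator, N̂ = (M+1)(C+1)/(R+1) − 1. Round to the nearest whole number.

N̂ = (246+1)(276+1)/(51+1) − 1 = 247·277/52 − 1
= 68419/52 − 1 ≈ 1315.8 − 1 ≈ 1314.8 → 1315

N ≈ 1315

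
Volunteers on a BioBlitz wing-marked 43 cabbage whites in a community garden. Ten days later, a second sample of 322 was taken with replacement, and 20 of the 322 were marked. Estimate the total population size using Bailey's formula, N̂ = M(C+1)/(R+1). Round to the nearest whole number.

N ≈ 661

N̂ = 43·(322+1)/(20+1) = 43·323/21 = 13889/21 ≈ 661.4 → 661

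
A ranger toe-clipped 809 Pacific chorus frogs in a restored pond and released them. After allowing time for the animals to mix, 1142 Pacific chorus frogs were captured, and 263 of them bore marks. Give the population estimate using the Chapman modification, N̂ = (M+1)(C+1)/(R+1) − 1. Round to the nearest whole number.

N̂ = (809+1)(1142+1)/(263+1) − 1 = 810·1143/264 − 1
= 925830/264 − 1 ≈ 3506.9 − 1 ≈ 3505.9 → 3506

N ≈ 3506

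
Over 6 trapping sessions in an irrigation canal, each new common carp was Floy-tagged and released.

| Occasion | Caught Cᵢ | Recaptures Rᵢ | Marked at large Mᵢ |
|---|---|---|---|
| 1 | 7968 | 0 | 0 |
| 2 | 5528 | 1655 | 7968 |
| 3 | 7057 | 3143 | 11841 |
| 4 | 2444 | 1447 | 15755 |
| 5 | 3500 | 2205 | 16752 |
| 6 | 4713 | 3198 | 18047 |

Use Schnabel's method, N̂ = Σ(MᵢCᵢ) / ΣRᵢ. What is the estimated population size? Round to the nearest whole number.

Σ MᵢCᵢ = 0·7968 + 7968·5528 + 11841·7057 + 15755·2444 + 16752·3500 + 18047·4713 = 0 + 44047104 + 83561937 + 38505220 + 58632000 + 85055511 = 309801772
Σ Rᵢ = 0 + 1655 + 3143 + 1447 + 2205 + 3198 = 11648
N̂ = 309801772 / 11648 ≈ 26597.0 → 26597

N ≈ 26,597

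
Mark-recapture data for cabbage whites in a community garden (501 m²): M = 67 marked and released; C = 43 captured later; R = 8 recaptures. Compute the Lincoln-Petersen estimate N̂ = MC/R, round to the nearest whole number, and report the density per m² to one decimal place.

N̂ = 67·43/8 = 2881/8 ≈ 360.1 → 360
Density = N̂ / area = 360 / 501 ≈ 0.72 → 0.7 per m²

density ≈ 0.7 cabbage whites per m²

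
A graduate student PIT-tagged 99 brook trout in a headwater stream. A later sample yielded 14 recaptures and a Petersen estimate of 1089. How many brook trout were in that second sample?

From N = M·C/R: C = N·R / M = 1089·14 / 99 = 15246 / 99 = 154.

C = 154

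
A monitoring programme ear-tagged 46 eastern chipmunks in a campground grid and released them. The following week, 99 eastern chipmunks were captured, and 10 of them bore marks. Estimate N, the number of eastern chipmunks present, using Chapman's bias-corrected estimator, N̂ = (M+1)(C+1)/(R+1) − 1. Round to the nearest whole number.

N̂ = (46+1)(99+1)/(10+1) − 1 = 47·100/11 − 1
= 4700/11 − 1 ≈ 427.3 − 1 ≈ 426.3 → 426

N ≈ 426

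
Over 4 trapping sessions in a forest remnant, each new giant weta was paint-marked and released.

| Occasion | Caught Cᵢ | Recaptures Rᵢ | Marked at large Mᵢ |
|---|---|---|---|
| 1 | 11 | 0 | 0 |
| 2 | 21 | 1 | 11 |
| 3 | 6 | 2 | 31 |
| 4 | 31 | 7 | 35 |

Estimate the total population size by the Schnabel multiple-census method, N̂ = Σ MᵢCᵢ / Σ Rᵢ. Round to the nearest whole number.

Σ MᵢCᵢ = 0·11 + 11·21 + 31·6 + 35·31 = 0 + 231 + 186 + 1085 = 1502
Σ Rᵢ = 0 + 1 + 2 + 7 = 10
N̂ = 1502 / 10 ≈ 150.2 → 150

N ≈ 150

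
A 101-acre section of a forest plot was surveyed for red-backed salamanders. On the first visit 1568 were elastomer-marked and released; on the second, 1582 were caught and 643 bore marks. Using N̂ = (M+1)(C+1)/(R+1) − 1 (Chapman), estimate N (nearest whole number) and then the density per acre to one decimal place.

N̂ = 1569·1583/644 − 1 = 2483727/644 − 1 ≈ 3855.7 → 3856
Density = N̂ / area = 3856 / 101 ≈ 38.18 → 38.2 per acre

density ≈ 38.2 red-backed salamanders per acre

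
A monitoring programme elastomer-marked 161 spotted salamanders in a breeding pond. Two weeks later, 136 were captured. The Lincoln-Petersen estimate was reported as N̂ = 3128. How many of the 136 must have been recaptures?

R = 7

From N = M·C/R: R = M·C / N = 161·136 / 3128 = 21896 / 3128 = 7.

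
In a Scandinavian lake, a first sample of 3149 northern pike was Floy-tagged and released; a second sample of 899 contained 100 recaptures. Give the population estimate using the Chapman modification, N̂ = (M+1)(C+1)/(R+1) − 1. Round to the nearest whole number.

N ≈ 28,068

N̂ = (3149+1)(899+1)/(100+1) − 1 = 3150·900/101 − 1
= 2835000/101 − 1 ≈ 28069.3 − 1 ≈ 28068.3 → 28068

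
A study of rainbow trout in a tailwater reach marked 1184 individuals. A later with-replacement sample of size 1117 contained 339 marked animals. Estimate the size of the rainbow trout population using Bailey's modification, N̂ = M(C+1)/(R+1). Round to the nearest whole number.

N ≈ 3893

N̂ = 1184·(1117+1)/(339+1) = 1184·1118/340 = 1323712/340 ≈ 3893.3 → 3893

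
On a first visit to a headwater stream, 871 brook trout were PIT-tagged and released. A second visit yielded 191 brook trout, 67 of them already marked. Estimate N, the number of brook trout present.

N = 2483

The marked fraction in the recapture sample should equal the marked fraction in the population: 67/191 = 871/N.
N = (871 × 191) / 67 = 166361 / 67 = 2483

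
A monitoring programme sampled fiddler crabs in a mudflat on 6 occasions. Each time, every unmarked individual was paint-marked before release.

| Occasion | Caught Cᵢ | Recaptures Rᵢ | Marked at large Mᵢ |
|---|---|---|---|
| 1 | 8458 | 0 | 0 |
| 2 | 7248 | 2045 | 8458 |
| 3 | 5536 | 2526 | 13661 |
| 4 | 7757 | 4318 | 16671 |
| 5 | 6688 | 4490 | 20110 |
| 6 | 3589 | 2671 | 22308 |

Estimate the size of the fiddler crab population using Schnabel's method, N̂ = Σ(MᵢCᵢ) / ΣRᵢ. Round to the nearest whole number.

N ≈ 29,957

Σ MᵢCᵢ = 0·8458 + 8458·7248 + 13661·5536 + 16671·7757 + 20110·6688 + 22308·3589 = 0 + 61303584 + 75627296 + 129316947 + 134495680 + 80063412 = 480806919
Σ Rᵢ = 0 + 2045 + 2526 + 4318 + 4490 + 2671 = 16050
N̂ = 480806919 / 16050 ≈ 29956.8 → 29957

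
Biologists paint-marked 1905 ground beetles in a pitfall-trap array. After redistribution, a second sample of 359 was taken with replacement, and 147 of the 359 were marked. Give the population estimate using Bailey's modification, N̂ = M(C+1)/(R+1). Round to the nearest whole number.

N ≈ 4634

N̂ = 1905·(359+1)/(147+1) = 1905·360/148 = 685800/148 ≈ 4633.8 → 4634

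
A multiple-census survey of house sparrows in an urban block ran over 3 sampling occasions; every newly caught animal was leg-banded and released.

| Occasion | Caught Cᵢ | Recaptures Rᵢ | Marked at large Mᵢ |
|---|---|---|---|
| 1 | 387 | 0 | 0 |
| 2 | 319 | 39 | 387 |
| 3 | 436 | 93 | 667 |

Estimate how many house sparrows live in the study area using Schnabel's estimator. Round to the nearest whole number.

Σ MᵢCᵢ = 0·387 + 387·319 + 667·436 = 0 + 123453 + 290812 = 414265
Σ Rᵢ = 0 + 39 + 93 = 132
N̂ = 414265 / 132 ≈ 3138.4 → 3138

N ≈ 3138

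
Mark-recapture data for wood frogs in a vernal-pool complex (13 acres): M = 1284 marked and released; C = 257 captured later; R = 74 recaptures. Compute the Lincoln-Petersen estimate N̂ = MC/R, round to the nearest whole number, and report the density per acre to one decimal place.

N̂ = 1284·257/74 = 329988/74 ≈ 4459.3 → 4459
Density = N̂ / area = 4459 / 13 = 343.0 per acre

density ≈ 343.0 wood frogs per acre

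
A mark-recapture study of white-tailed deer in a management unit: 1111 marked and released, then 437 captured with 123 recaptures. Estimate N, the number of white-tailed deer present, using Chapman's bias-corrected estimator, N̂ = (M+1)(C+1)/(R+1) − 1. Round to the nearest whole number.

N ≈ 3927

N̂ = (1111+1)(437+1)/(123+1) − 1 = 1112·438/124 − 1
= 487056/124 − 1 ≈ 3927.9 − 1 ≈ 3926.9 → 3927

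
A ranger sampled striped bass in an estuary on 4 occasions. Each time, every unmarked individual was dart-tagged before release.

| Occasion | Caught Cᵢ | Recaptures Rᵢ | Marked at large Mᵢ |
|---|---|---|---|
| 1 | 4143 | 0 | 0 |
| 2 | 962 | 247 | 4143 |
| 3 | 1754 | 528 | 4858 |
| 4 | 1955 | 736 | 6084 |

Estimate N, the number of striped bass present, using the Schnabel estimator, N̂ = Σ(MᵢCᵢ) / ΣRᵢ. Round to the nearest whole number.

Σ MᵢCᵢ = 0·4143 + 4143·962 + 4858·1754 + 6084·1955 = 0 + 3985566 + 8520932 + 11894220 = 24400718
Σ Rᵢ = 0 + 247 + 528 + 736 = 1511
N̂ = 24400718 / 1511 ≈ 16148.7 → 16149

N ≈ 16,149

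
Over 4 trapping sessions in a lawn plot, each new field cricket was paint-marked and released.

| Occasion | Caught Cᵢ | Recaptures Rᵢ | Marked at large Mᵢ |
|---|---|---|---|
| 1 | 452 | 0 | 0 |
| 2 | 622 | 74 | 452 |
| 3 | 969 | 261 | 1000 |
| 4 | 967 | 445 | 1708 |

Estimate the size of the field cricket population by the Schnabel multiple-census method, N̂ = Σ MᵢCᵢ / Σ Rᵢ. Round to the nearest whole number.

Σ MᵢCᵢ = 0·452 + 452·622 + 1000·969 + 1708·967 = 0 + 281144 + 969000 + 1651636 = 2901780
Σ Rᵢ = 0 + 74 + 261 + 445 = 780
N̂ = 2901780 / 780 ≈ 3720.2 → 3720

N ≈ 3720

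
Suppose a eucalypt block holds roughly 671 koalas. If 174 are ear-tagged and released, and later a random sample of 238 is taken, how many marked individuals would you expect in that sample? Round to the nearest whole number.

The marked fraction of the population is 174/671, so in a sample of 238 expect C·(M/N) marked.
E[R] = 174 × 238 / 671 = 41412 / 671 ≈ 61.7 → 62

expected recaptures ≈ 62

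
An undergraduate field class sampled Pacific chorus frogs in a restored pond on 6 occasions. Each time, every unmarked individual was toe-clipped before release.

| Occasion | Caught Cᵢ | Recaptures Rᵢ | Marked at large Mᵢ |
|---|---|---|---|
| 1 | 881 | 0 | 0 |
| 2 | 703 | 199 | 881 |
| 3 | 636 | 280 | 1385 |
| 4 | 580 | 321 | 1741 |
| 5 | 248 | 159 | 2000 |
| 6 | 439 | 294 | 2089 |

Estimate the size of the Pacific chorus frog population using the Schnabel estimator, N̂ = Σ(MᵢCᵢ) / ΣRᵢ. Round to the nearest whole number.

Σ MᵢCᵢ = 0·881 + 881·703 + 1385·636 + 1741·580 + 2000·248 + 2089·439 = 0 + 619343 + 880860 + 1009780 + 496000 + 917071 = 3923054
Σ Rᵢ = 0 + 199 + 280 + 321 + 159 + 294 = 1253
N̂ = 3923054 / 1253 ≈ 3130.9 → 3131

N ≈ 3131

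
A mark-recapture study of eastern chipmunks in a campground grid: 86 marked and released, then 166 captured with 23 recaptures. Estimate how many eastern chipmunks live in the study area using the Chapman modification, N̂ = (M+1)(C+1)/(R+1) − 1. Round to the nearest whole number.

N ≈ 604

N̂ = (86+1)(166+1)/(23+1) − 1 = 87·167/24 − 1
= 14529/24 − 1 ≈ 605.4 − 1 ≈ 604.4 → 604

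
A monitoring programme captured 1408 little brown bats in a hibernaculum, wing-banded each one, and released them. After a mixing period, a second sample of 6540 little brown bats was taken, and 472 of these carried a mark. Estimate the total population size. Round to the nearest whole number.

The marked fraction in the recapture sample should equal the marked fraction in the population: 472/6540 = 1408/N.
N = (1408 × 6540) / 472 = 9208320 / 472 ≈ 19509.2 → 19509

N ≈ 19,509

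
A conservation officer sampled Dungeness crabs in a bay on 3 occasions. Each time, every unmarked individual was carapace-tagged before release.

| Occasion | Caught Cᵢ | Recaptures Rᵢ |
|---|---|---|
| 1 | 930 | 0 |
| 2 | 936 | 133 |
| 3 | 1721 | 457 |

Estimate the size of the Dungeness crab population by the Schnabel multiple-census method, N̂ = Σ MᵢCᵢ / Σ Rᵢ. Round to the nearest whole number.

N ≈ 6530

Marked at large before each occasion: Mᵢ = Σⱼ<ᵢ (Cⱼ − Rⱼ) → M1=0, M2=930, M3=1733
Σ MᵢCᵢ = 0·930 + 930·936 + 1733·1721 = 0 + 870480 + 2982493 = 3852973
Σ Rᵢ = 0 + 133 + 457 = 590
N̂ = 3852973 / 590 ≈ 6530.46 → 6530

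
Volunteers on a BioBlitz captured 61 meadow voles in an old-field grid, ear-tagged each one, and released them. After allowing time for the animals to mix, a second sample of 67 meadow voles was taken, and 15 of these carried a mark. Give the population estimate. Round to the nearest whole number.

N = (61 × 67) / 15 = 4087 / 15 ≈ 272.47 → 272

N ≈ 272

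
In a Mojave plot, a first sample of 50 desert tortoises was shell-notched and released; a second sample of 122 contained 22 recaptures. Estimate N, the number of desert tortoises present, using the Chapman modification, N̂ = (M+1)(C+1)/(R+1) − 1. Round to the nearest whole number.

N ≈ 272

N̂ = (50+1)(122+1)/(22+1) − 1 = 51·123/23 − 1
= 6273/23 − 1 ≈ 272.7 − 1 ≈ 271.7 → 272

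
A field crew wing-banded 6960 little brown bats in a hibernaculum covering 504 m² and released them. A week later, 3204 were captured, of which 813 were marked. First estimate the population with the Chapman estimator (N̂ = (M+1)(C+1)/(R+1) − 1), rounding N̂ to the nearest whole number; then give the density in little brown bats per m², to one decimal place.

N̂ = 6961·3205/814 − 1 = 22310005/814 − 1 ≈ 27406.9 → 27407
Density = N̂ / area = 27407 / 504 ≈ 54.38 → 54.4 per m²

density ≈ 54.4 little brown bats per m²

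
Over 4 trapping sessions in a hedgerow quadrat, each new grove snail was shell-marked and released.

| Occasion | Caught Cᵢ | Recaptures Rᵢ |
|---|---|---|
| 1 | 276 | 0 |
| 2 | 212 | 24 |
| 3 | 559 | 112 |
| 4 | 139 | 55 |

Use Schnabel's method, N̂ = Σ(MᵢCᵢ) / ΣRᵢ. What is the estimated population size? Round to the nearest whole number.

N ≈ 2327

Marked at large before each occasion: Mᵢ = Σⱼ<ᵢ (Cⱼ − Rⱼ) → M1=0, M2=276, M3=464, M4=911
Σ MᵢCᵢ = 0·276 + 276·212 + 464·559 + 911·139 = 0 + 58512 + 259376 + 126629 = 444517
Σ Rᵢ = 0 + 24 + 112 + 55 = 191
N̂ = 444517 / 191 ≈ 2327.3 → 2327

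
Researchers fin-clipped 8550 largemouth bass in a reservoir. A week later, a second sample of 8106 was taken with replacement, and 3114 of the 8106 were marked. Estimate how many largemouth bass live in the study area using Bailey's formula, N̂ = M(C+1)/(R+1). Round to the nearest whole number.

N̂ = 8550·(8106+1)/(3114+1) = 8550·8107/3115 = 69314850/3115 ≈ 22252.0 → 22252

N ≈ 22,252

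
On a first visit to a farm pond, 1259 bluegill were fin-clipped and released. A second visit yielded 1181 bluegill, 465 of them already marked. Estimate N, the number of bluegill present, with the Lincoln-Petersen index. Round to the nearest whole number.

N ≈ 3198

N = (1259 × 1181) / 465 = 1486879 / 465 ≈ 3197.6 → 3198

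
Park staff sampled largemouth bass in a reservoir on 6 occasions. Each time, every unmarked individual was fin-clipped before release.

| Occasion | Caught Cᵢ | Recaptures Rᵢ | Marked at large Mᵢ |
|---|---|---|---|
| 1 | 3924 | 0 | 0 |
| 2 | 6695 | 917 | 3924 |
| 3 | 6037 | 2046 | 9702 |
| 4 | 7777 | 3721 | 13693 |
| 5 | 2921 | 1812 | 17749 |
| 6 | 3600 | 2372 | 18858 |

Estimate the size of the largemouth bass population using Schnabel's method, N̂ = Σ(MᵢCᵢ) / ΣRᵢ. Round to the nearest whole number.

Σ MᵢCᵢ = 0·3924 + 3924·6695 + 9702·6037 + 13693·7777 + 17749·2921 + 18858·3600 = 0 + 26271180 + 58570974 + 106490461 + 51844829 + 67888800 = 311066244
Σ Rᵢ = 0 + 917 + 2046 + 3721 + 1812 + 2372 = 10868
N̂ = 311066244 / 10868 ≈ 28622.2 → 28622

N ≈ 28,622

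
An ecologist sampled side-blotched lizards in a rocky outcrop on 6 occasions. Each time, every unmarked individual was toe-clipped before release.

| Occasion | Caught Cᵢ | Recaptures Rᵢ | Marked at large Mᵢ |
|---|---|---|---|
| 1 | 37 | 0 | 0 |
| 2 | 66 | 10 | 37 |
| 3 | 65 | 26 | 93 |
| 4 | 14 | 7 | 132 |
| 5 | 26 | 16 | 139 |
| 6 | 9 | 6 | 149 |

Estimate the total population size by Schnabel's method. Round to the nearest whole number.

Σ MᵢCᵢ = 0·37 + 37·66 + 93·65 + 132·14 + 139·26 + 149·9 = 0 + 2442 + 6045 + 1848 + 3614 + 1341 = 15290
Σ Rᵢ = 0 + 10 + 26 + 7 + 16 + 6 = 65
N̂ = 15290 / 65 ≈ 235.2 → 235

N ≈ 235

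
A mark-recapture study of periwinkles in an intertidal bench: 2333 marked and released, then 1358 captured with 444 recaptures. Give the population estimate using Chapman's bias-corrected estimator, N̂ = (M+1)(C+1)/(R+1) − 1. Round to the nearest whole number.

N̂ = (2333+1)(1358+1)/(444+1) − 1 = 2334·1359/445 − 1
= 3171906/445 − 1 ≈ 7127.9 − 1 ≈ 7126.9 → 7127

N ≈ 7127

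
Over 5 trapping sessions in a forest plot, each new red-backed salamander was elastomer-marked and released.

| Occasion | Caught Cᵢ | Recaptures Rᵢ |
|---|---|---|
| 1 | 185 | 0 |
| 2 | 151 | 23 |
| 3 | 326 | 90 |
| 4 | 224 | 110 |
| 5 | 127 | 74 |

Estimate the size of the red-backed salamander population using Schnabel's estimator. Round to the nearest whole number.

Marked at large before each occasion: Mᵢ = Σⱼ<ᵢ (Cⱼ − Rⱼ) → M1=0, M2=185, M3=313, M4=549, M5=663
Σ MᵢCᵢ = 0·185 + 185·151 + 313·326 + 549·224 + 663·127 = 0 + 27935 + 102038 + 122976 + 84201 = 337150
Σ Rᵢ = 0 + 23 + 90 + 110 + 74 = 297
N̂ = 337150 / 297 ≈ 1135.2 → 1135

N ≈ 1135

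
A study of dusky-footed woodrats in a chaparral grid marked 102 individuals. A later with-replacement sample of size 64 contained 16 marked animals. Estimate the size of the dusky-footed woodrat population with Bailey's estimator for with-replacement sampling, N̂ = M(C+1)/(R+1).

N̂ = 102·(64+1)/(16+1) = 102·65/17 = 6630/17 = 390

N = 390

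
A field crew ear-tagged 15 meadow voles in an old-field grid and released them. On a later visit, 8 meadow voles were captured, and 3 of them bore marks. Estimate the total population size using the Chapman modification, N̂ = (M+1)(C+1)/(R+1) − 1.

N = 35

N̂ = (15+1)(8+1)/(3+1) − 1 = 16·9/4 − 1
= 144/4 − 1 = 36 − 1 = 35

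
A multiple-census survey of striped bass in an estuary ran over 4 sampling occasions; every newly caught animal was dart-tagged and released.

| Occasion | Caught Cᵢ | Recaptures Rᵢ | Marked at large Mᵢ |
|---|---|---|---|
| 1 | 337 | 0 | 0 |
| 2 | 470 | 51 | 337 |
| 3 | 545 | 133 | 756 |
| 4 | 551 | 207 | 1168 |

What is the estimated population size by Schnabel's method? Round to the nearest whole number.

Σ MᵢCᵢ = 0·337 + 337·470 + 756·545 + 1168·551 = 0 + 158390 + 412020 + 643568 = 1213978
Σ Rᵢ = 0 + 51 + 133 + 207 = 391
N̂ = 1213978 / 391 ≈ 3104.8 → 3105

N ≈ 3105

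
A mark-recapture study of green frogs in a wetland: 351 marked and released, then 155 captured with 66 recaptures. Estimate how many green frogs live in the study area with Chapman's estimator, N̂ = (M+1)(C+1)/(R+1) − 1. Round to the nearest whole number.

N̂ = (351+1)(155+1)/(66+1) − 1 = 352·156/67 − 1
= 54912/67 − 1 ≈ 819.6 − 1 ≈ 818.6 → 819

N ≈ 819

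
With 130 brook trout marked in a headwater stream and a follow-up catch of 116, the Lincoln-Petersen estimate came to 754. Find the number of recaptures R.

From N = M·C/R: R = M·C / N = 130·116 / 754 = 15080 / 754 = 20.

R = 20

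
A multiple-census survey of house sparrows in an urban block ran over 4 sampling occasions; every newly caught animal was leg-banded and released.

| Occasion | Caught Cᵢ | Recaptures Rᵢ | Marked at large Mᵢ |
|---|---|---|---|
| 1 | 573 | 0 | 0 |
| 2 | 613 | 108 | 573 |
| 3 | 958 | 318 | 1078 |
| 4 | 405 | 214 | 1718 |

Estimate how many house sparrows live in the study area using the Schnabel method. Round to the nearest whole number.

Σ MᵢCᵢ = 0·573 + 573·613 + 1078·958 + 1718·405 = 0 + 351249 + 1032724 + 695790 = 2079763
Σ Rᵢ = 0 + 108 + 318 + 214 = 640
N̂ = 2079763 / 640 ≈ 3249.6 → 3250

N ≈ 3250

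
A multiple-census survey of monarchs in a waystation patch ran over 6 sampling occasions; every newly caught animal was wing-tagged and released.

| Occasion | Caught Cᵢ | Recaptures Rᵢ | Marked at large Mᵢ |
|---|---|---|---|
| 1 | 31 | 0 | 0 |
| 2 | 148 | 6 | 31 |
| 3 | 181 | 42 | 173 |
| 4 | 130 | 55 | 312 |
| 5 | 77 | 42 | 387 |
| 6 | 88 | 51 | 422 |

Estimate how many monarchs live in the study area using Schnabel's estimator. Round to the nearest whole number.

Σ MᵢCᵢ = 0·31 + 31·148 + 173·181 + 312·130 + 387·77 + 422·88 = 0 + 4588 + 31313 + 40560 + 29799 + 37136 = 143396
Σ Rᵢ = 0 + 6 + 42 + 55 + 42 + 51 = 196
N̂ = 143396 / 196 ≈ 731.6 → 732

N ≈ 732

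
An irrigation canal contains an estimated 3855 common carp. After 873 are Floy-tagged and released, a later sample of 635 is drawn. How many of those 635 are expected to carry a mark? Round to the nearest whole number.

expected recaptures ≈ 144

Expected recaptures E[R] = M·C / N.
E[R] = 873 × 635 / 3855 = 554355 / 3855 ≈ 143.8 → 144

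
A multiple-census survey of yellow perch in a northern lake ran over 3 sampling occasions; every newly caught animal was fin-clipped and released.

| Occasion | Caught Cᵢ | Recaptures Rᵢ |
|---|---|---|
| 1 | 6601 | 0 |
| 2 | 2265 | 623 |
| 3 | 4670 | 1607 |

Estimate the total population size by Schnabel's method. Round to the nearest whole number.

N ≈ 23,967

Marked at large before each occasion: Mᵢ = Σⱼ<ᵢ (Cⱼ − Rⱼ) → M1=0, M2=6601, M3=8243
Σ MᵢCᵢ = 0·6601 + 6601·2265 + 8243·4670 = 0 + 14951265 + 38494810 = 53446075
Σ Rᵢ = 0 + 623 + 1607 = 2230
N̂ = 53446075 / 2230 ≈ 23966.8 → 23967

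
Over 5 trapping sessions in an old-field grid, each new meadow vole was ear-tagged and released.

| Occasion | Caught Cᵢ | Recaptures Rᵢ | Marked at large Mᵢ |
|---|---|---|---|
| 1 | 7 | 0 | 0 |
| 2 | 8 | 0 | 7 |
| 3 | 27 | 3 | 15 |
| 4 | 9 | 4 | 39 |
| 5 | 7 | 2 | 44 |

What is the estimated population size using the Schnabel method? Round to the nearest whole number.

N ≈ 124

Σ MᵢCᵢ = 0·7 + 7·8 + 15·27 + 39·9 + 44·7 = 0 + 56 + 405 + 351 + 308 = 1120
Σ Rᵢ = 0 + 0 + 3 + 4 + 2 = 9
N̂ = 1120 / 9 ≈ 124.4 → 124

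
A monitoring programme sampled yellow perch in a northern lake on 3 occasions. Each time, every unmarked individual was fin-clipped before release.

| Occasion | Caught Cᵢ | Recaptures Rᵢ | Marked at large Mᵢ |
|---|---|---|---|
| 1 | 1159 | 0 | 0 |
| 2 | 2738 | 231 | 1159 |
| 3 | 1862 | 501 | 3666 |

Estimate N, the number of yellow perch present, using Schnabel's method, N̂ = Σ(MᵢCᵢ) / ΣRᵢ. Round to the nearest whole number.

N ≈ 13,660

Σ MᵢCᵢ = 0·1159 + 1159·2738 + 3666·1862 = 0 + 3173342 + 6826092 = 9999434
Σ Rᵢ = 0 + 231 + 501 = 732
N̂ = 9999434 / 732 ≈ 13660.4 → 13660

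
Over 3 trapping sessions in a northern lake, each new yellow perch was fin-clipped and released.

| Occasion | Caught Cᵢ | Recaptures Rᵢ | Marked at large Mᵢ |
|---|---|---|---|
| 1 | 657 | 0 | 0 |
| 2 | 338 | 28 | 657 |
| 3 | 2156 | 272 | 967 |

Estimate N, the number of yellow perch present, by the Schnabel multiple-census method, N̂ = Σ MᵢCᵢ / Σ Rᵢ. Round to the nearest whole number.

Σ MᵢCᵢ = 0·657 + 657·338 + 967·2156 = 0 + 222066 + 2084852 = 2306918
Σ Rᵢ = 0 + 28 + 272 = 300
N̂ = 2306918 / 300 ≈ 7689.7 → 7690

N ≈ 7690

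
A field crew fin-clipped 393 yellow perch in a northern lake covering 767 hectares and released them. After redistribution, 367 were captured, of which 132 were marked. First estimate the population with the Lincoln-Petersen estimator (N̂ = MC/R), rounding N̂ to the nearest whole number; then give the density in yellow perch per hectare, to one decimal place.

density ≈ 1.4 yellow perch per hectare

N̂ = 393·367/132 = 144231/132 ≈ 1092.7 → 1093
Density = N̂ / area = 1093 / 767 ≈ 1.43 → 1.4 per hectare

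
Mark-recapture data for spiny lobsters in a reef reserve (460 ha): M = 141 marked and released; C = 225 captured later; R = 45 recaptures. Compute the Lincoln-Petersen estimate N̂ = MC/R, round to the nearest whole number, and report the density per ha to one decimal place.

density ≈ 1.5 spiny lobsters per ha

N̂ = 141·225/45 = 31725/45 = 705
Density = N̂ / area = 705 / 460 ≈ 1.53 → 1.5 per ha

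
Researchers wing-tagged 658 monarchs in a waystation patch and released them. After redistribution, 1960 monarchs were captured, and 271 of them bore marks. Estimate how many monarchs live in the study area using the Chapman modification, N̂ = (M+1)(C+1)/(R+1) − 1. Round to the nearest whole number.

N̂ = (658+1)(1960+1)/(271+1) − 1 = 659·1961/272 − 1
= 1292299/272 − 1 ≈ 4751.1 − 1 ≈ 4750.1 → 4750

N ≈ 4750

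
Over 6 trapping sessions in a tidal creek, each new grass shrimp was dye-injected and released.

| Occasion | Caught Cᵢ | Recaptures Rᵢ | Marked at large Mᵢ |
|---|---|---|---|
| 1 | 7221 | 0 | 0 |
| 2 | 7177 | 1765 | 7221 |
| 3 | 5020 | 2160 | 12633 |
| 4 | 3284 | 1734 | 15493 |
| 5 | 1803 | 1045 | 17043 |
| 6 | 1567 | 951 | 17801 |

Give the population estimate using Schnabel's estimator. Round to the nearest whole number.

Σ MᵢCᵢ = 0·7221 + 7221·7177 + 12633·5020 + 15493·3284 + 17043·1803 + 17801·1567 = 0 + 51825117 + 63417660 + 50879012 + 30728529 + 27894167 = 224744485
Σ Rᵢ = 0 + 1765 + 2160 + 1734 + 1045 + 951 = 7655
N̂ = 224744485 / 7655 ≈ 29359.2 → 29359

N ≈ 29,359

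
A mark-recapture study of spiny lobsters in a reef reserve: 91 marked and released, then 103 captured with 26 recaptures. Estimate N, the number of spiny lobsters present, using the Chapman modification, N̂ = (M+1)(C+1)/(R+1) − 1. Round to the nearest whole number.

N̂ = (91+1)(103+1)/(26+1) − 1 = 92·104/27 − 1
= 9568/27 − 1 ≈ 354.4 − 1 ≈ 353.4 → 353

N ≈ 353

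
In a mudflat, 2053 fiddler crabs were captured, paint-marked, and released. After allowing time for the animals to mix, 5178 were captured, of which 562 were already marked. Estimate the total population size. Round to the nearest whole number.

N ≈ 18,915

N = (2053 × 5178) / 562 = 10630434 / 562 ≈ 18915.4 → 18915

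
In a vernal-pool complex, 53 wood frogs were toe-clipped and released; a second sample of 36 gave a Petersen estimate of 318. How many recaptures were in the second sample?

From N = M·C/R: R = M·C / N = 53·36 / 318 = 1908 / 318 = 6.

R = 6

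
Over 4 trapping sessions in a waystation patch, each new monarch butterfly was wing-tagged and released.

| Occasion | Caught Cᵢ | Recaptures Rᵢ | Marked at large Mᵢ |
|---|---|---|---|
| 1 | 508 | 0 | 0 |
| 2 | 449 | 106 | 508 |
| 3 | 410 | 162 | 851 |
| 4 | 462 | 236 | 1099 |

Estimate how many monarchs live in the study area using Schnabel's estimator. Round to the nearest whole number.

Σ MᵢCᵢ = 0·508 + 508·449 + 851·410 + 1099·462 = 0 + 228092 + 348910 + 507738 = 1084740
Σ Rᵢ = 0 + 106 + 162 + 236 = 504
N̂ = 1084740 / 504 ≈ 2152.3 → 2152

N ≈ 2152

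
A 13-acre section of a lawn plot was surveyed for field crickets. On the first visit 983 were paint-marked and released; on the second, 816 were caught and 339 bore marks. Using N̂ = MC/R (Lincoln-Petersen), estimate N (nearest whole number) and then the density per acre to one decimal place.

density ≈ 182.0 field crickets per acre

N̂ = 983·816/339 = 802128/339 ≈ 2366.2 → 2366
Density = N̂ / area = 2366 / 13 = 182.0 per acre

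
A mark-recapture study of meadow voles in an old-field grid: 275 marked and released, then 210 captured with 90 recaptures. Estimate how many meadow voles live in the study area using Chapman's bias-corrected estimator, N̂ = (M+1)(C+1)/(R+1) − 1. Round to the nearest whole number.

N̂ = (275+1)(210+1)/(90+1) − 1 = 276·211/91 − 1
= 58236/91 − 1 ≈ 640.0 − 1 ≈ 639.0 → 639

N ≈ 639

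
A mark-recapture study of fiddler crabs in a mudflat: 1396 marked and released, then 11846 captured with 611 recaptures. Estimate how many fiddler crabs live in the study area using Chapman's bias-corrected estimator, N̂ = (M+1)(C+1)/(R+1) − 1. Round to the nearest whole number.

N̂ = (1396+1)(11846+1)/(611+1) − 1 = 1397·11847/612 − 1
= 16550259/612 − 1 ≈ 27042.9 − 1 ≈ 27041.9 → 27042

N ≈ 27,042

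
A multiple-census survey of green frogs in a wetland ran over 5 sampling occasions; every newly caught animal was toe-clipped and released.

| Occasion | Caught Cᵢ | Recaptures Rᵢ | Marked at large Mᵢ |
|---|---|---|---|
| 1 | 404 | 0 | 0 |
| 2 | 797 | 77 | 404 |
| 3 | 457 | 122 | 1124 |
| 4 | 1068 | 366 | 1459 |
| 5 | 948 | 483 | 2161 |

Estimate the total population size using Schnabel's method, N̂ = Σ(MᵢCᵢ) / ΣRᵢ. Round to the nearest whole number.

N ≈ 4239

Σ MᵢCᵢ = 0·404 + 404·797 + 1124·457 + 1459·1068 + 2161·948 = 0 + 321988 + 513668 + 1558212 + 2048628 = 4442496
Σ Rᵢ = 0 + 77 + 122 + 366 + 483 = 1048
N̂ = 4442496 / 1048 ≈ 4239.0 → 4239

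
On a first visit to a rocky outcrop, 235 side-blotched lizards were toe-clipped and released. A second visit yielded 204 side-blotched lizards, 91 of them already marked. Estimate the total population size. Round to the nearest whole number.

N ≈ 527

N = (235 × 204) / 91 = 47940 / 91 ≈ 526.8 → 527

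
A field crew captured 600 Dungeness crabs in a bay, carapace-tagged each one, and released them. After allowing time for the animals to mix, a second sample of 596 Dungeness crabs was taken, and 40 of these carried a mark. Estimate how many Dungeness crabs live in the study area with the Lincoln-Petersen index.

N = (600 × 596) / 40 = 357600 / 40 = 8940

N = 8940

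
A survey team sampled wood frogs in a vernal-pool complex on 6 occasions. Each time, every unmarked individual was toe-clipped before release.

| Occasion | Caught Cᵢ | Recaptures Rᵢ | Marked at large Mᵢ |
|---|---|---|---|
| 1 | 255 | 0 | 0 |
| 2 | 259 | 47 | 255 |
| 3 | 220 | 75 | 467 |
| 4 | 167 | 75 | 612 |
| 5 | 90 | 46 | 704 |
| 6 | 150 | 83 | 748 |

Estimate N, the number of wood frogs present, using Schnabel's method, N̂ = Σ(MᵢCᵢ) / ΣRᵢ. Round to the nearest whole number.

N ≈ 1370

Σ MᵢCᵢ = 0·255 + 255·259 + 467·220 + 612·167 + 704·90 + 748·150 = 0 + 66045 + 102740 + 102204 + 63360 + 112200 = 446549
Σ Rᵢ = 0 + 47 + 75 + 75 + 46 + 83 = 326
N̂ = 446549 / 326 ≈ 1369.8 → 1370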